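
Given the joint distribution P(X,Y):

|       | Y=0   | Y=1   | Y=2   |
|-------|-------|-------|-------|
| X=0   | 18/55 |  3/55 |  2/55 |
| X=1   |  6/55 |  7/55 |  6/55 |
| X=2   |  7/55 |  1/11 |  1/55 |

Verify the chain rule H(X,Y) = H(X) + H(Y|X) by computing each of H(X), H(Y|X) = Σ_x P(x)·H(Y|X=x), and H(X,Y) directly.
H(X) = 1.5476 bits, H(Y|X) = 1.2566 bits, H(X,Y) = 2.8042 bits

Marginal of X (row sums):
  P(X=0) = 18/55 + 3/55 + 2/55 = 23/55
  P(X=1) = 6/55 + 7/55 + 6/55 = 19/55
  P(X=2) = 7/55 + 1/11 + 1/55 = 13/55
H(X) = -[(23/55)·log₂(23/55) + (19/55)·log₂(19/55) + (13/55)·log₂(13/55)]
  = 0.5260 + 0.5297 + 0.4919 = 1.5476 bits

H(Y|X) = Σ_x P(x)·H(Y|X=x):
  X=0: P(X=0) = 23/55, P(Y|X=0) = (18/23, 3/23, 2/23) → H(Y|X=0) = 0.9665
  X=1: P(X=1) = 19/55, P(Y|X=1) = (6/19, 7/19, 6/19) → H(Y|X=1) = 1.5810
  X=2: P(X=2) = 13/55, P(Y|X=2) = (7/13, 5/13, 1/13) → H(Y|X=2) = 1.2957
H(Y|X) = (23/55)·0.9665 + (19/55)·1.5810 + (13/55)·1.2957 = 1.2566 bits

H(X,Y) = -Σ_{x,y} P(x,y) log₂ P(x,y). Per-cell terms -P(x,y)·log₂P(x,y):
  X=0: 0.5274, 0.2289, 0.1739
  X=1: 0.3487, 0.3785, 0.3487
  X=2: 0.3785, 0.3145, 0.1051
Sum of the 9 terms: H(X,Y) = 2.8042 bits

Chain rule check:
  H(X) + H(Y|X) = 1.5476 + 1.2566 = 2.8042 bits
  H(X,Y) = 2.8042 bits
✓ Chain rule verified.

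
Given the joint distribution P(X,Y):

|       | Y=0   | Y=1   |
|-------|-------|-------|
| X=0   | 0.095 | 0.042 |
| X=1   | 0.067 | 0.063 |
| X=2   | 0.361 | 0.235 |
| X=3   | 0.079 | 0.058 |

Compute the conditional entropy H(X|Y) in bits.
1.6067 bits

H(X|Y) = H(X,Y) - H(Y)

H(X,Y) = -Σ_{x,y} P(x,y) log₂ P(x,y). Per-cell terms -P(x,y)·log₂P(x,y):
  X=0: 0.32261, 0.19209
  X=1: 0.26128, 0.25128
  X=2: 0.53064, 0.49098
  X=3: 0.28930, 0.23825
Sum of the 8 terms: H(X,Y) = 2.57643 bits

Marginal of Y (column sums):
  P(Y=0) = 0.095 + 0.067 + 0.361 + 0.079 = 0.602
  P(Y=1) = 0.042 + 0.063 + 0.235 + 0.058 = 0.398
H(Y) = -[0.602·log₂(0.602) + 0.398·log₂(0.398)]
  = 0.44076 + 0.52901 = 0.96977 bits

H(X|Y) = H(X,Y) - H(Y) = 2.57643 - 0.96977 = 1.6067 bits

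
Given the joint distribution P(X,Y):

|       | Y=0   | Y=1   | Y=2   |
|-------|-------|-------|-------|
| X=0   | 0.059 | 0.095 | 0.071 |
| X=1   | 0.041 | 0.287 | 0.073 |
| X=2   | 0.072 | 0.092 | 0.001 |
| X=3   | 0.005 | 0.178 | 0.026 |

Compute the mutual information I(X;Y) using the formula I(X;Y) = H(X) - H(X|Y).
0.1598 bits

I(X;Y) = H(X) - H(X|Y)

Marginal of X (row sums):
  P(X=0) = 0.059 + 0.095 + 0.071 = 0.225
  P(X=1) = 0.041 + 0.287 + 0.073 = 0.401
  P(X=2) = 0.072 + 0.092 + 0.001 = 0.165
  P(X=3) = 0.005 + 0.178 + 0.026 = 0.209
H(X) = -[0.225·log₂(0.225) + 0.401·log₂(0.401) + 0.165·log₂(0.165) + 0.209·log₂(0.209)]
  = 0.48420 + 0.52865 + 0.42891 + 0.47201 = 1.9138 bits

Marginal of Y (column sums):
  P(Y=0) = 0.059 + 0.041 + 0.072 + 0.005 = 0.177
  P(Y=1) = 0.095 + 0.287 + 0.092 + 0.178 = 0.652
  P(Y=2) = 0.071 + 0.073 + 0.001 + 0.026 = 0.171
H(X|Y) = Σ_y P(y)·H(X|Y=y):
  Y=0: P(Y=0) = 0.177, P(X|Y=0) = (1/3, 41/177, 24/59, 5/177) → H(X|Y=0) = 1.69032
  Y=1: P(Y=1) = 0.652, P(X|Y=1) = (95/652, 287/652, 23/163, 89/326) → H(X|Y=1) = 1.83598
  Y=2: P(Y=2) = 0.171, P(X|Y=2) = (71/171, 73/171, 1/171, 26/171) → H(X|Y=2) = 1.50732
H(X|Y) = 0.177·1.69032 + 0.652·1.83598 + 0.171·1.50732 = 1.7540 bits

I(X;Y) = H(X) - H(X|Y) = 1.9138 - 1.7540 = 0.1598 bits

Cross-check via I(X;Y) = H(X) + H(Y) - H(X,Y): computing H(Y) from the column sums and H(X,Y) from the 12 cells in the same way gives H(Y) = 1.2802 bits and H(X,Y) = 3.0342 bits, so
I(X;Y) = 1.9138 + 1.2802 - 3.0342 = 0.1598 bits ✓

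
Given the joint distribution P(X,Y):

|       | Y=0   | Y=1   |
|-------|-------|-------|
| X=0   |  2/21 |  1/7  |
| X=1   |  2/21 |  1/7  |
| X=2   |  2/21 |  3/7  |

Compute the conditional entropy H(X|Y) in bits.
1.4321 bits

H(X|Y) = H(X,Y) - H(Y)

H(X,Y) = -Σ_{x,y} P(x,y) log₂ P(x,y). Per-cell terms -P(x,y)·log₂P(x,y):
  X=0: 0.32308, 0.40105
  X=1: 0.32308, 0.40105
  X=2: 0.32308, 0.52388
Sum of the 6 terms: H(X,Y) = 2.2952 bits

Marginal of Y (column sums):
  P(Y=0) = 2/21 + 2/21 + 2/21 = 2/7
  P(Y=1) = 1/7 + 1/7 + 3/7 = 5/7
H(Y) = -[(2/7)·log₂(2/7) + (5/7)·log₂(5/7)]
  = 0.51639 + 0.34673 = 0.8631 bits

H(X|Y) = H(X,Y) - H(Y) = 2.2952 - 0.8631 = 1.4321 bits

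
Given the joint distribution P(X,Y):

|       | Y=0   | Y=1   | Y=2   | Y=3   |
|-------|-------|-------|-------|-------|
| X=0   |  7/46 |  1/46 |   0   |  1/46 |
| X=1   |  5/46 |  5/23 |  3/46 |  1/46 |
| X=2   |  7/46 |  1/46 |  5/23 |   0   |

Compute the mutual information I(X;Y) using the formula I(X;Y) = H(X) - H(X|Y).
0.3925 bits

I(X;Y) = H(X) - H(X|Y)

Marginal of X (row sums):
  P(X=0) = 7/46 + 1/46 + 0 + 1/46 = 9/46
  P(X=1) = 5/46 + 5/23 + 3/46 + 1/46 = 19/46
  P(X=2) = 7/46 + 1/46 + 5/23 + 0 = 9/23
H(X) = -[(9/46)·log₂(9/46) + (19/46)·log₂(19/46) + (9/23)·log₂(9/23)]
  = 0.46049 + 0.52689 + 0.52968 = 1.5171 bits

Marginal of Y (column sums):
  P(Y=0) = 7/46 + 5/46 + 7/46 = 19/46
  P(Y=1) = 1/46 + 5/23 + 1/46 = 6/23
  P(Y=2) = 0 + 3/46 + 5/23 = 13/46
  P(Y=3) = 1/46 + 1/46 + 0 = 1/23
H(X|Y) = Σ_y P(y)·H(X|Y=y):
  Y=0: P(Y=0) = 19/46, P(X|Y=0) = (7/19, 5/19, 7/19) → H(X|Y=0) = 1.56832
  Y=1: P(Y=1) = 6/23, P(X|Y=1) = (1/12, 5/6, 1/12) → H(X|Y=1) = 0.81669
  Y=2: P(Y=2) = 13/46, P(X|Y=2) = (0, 3/13, 10/13) → H(X|Y=2) = 0.77935
  Y=3: P(Y=3) = 1/23, P(X|Y=3) = (1/2, 1/2, 0) → H(X|Y=3) = 1.00000
H(X|Y) = (19/46)·1.56832 + (6/23)·0.81669 + (13/46)·0.77935 + (1/23)·1.00000 = 1.1246 bits

I(X;Y) = H(X) - H(X|Y) = 1.5171 - 1.1246 = 0.3925 bits

Cross-check via I(X;Y) = H(X) + H(Y) - H(X,Y): computing H(Y) from the column sums and H(X,Y) from the 12 cells in the same way gives H(Y) = 1.7445 bits and H(X,Y) = 2.8691 bits, so
I(X;Y) = 1.5171 + 1.7445 - 2.8691 = 0.3925 bits ✓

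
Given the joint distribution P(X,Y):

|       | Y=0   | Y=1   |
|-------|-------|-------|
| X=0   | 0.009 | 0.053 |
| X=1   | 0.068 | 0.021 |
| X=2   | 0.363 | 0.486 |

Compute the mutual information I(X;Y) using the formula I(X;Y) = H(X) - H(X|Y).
0.0463 bits

I(X;Y) = H(X) - H(X|Y)

Marginal of X (row sums):
  P(X=0) = 0.009 + 0.053 = 0.062
  P(X=1) = 0.068 + 0.021 = 0.089
  P(X=2) = 0.363 + 0.486 = 0.849
H(X) = -[0.062·log₂(0.062) + 0.089·log₂(0.089) + 0.849·log₂(0.849)]
  = 0.248718 + 0.310615 + 0.200503 = 0.75984 bits

Marginal of Y (column sums):
  P(Y=0) = 0.009 + 0.068 + 0.363 = 0.440
  P(Y=1) = 0.053 + 0.021 + 0.486 = 0.560
H(X|Y) = Σ_y P(y)·H(X|Y=y):
  Y=0: P(Y=0) = 0.440, P(X|Y=0) = (9/440, 17/110, 33/40) → H(X|Y=0) = 0.760074
  Y=1: P(Y=1) = 0.560, P(X|Y=1) = (53/560, 3/80, 243/280) → H(X|Y=1) = 0.677002
H(X|Y) = 0.440·0.760074 + 0.560·0.677002 = 0.71355 bits

I(X;Y) = H(X) - H(X|Y) = 0.75984 - 0.71355 = 0.0463 bits

Cross-check via I(X;Y) = H(X) + H(Y) - H(X,Y): computing H(Y) from the column sums and H(X,Y) from the 6 cells in the same way gives H(Y) = 0.98959 bits and H(X,Y) = 1.70314 bits, so
I(X;Y) = 0.75984 + 0.98959 - 1.70314 = 0.0463 bits ✓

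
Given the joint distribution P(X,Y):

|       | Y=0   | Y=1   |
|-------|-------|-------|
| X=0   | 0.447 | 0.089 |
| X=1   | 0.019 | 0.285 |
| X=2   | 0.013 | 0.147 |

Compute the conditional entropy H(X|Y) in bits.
0.9440 bits

H(X|Y) = H(X,Y) - H(Y)

H(X,Y) = -Σ_{x,y} P(x,y) log₂ P(x,y). Per-cell terms -P(x,y)·log₂P(x,y):
  X=0: 0.51926, 0.31061
  X=1: 0.10864, 0.51613
  X=2: 0.08145, 0.40662
Sum of the 6 terms: H(X,Y) = 1.9427 bits

Marginal of Y (column sums):
  P(Y=0) = 0.447 + 0.019 + 0.013 = 0.479
  P(Y=1) = 0.089 + 0.285 + 0.147 = 0.521
H(Y) = -[0.479·log₂(0.479) + 0.521·log₂(0.521)]
  = 0.50865 + 0.49008 = 0.9987 bits

H(X|Y) = H(X,Y) - H(Y) = 1.9427 - 0.9987 = 0.9440 bits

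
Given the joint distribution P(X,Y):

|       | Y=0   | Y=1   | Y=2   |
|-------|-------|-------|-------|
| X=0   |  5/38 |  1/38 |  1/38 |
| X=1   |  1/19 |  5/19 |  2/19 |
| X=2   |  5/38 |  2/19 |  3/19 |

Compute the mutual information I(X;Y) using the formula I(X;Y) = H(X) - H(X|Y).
0.1957 bits

I(X;Y) = H(X) - H(X|Y)

Marginal of X (row sums):
  P(X=0) = 5/38 + 1/38 + 1/38 = 7/38
  P(X=1) = 1/19 + 5/19 + 2/19 = 8/19
  P(X=2) = 5/38 + 2/19 + 3/19 = 15/38
H(X) = -[(7/38)·log₂(7/38) + (8/19)·log₂(8/19) + (15/38)·log₂(15/38)]
  = 0.44958 + 0.52544 + 0.52936 = 1.50438 bits

Marginal of Y (column sums):
  P(Y=0) = 5/38 + 1/19 + 5/38 = 6/19
  P(Y=1) = 1/38 + 5/19 + 2/19 = 15/38
  P(Y=2) = 1/38 + 2/19 + 3/19 = 11/38
H(X|Y) = Σ_y P(y)·H(X|Y=y):
  Y=0: P(Y=0) = 6/19, P(X|Y=0) = (5/12, 1/6, 5/12) → H(X|Y=0) = 1.48336
  Y=1: P(Y=1) = 15/38, P(X|Y=1) = (1/15, 2/3, 4/15) → H(X|Y=1) = 1.15894
  Y=2: P(Y=2) = 11/38, P(X|Y=2) = (1/11, 4/11, 6/11) → H(X|Y=2) = 1.32218
H(X|Y) = (6/19)·1.48336 + (15/38)·1.15894 + (11/38)·1.32218 = 1.30864 bits

I(X;Y) = H(X) - H(X|Y) = 1.50438 - 1.30864 = 0.1957 bits

Cross-check via I(X;Y) = H(X) + H(Y) - H(X,Y): computing H(Y) from the column sums and H(X,Y) from the 9 cells in the same way gives H(Y) = 1.57223 bits and H(X,Y) = 2.88087 bits, so
I(X;Y) = 1.50438 + 1.57223 - 2.88087 = 0.1957 bits ✓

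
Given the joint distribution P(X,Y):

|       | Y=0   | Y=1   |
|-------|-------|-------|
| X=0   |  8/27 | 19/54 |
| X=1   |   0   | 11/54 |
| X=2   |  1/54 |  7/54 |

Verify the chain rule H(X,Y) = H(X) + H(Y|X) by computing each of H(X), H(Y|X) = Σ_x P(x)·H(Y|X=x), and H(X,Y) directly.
H(X) = 1.2812 bits, H(Y|X) = 0.7252 bits, H(X,Y) = 2.0064 bits

Marginal of X (row sums):
  P(X=0) = 8/27 + 19/54 = 35/54
  P(X=1) = 0 + 11/54 = 11/54
  P(X=2) = 1/54 + 7/54 = 4/27
H(X) = -[(35/54)·log₂(35/54) + (11/54)·log₂(11/54) + (4/27)·log₂(4/27)]
  = 0.405484 + 0.467593 + 0.408131 = 1.2812 bits

H(Y|X) = Σ_x P(x)·H(Y|X=x):
  X=0: P(X=0) = 35/54, P(Y|X=0) = (16/35, 19/35) → H(Y|X=0) = 0.994694
  X=1: P(X=1) = 11/54, P(Y|X=1) = (0, 1) → H(Y|X=1) = 0.000000
  X=2: P(X=2) = 4/27, P(Y|X=2) = (1/8, 7/8) → H(Y|X=2) = 0.543564
H(Y|X) = (35/54)·0.994694 + (11/54)·0.000000 + (4/27)·0.543564 = 0.7252 bits

H(X,Y) = -Σ_{x,y} P(x,y) log₂ P(x,y). Per-cell terms -P(x,y)·log₂P(x,y):
  X=0: 0.519967, 0.530227
  X=1: 0.000000, 0.467593
  X=2: 0.106572, 0.382088
  (cells with P = 0 contribute 0)
Sum of the 6 terms: H(X,Y) = 2.0064 bits

Chain rule check:
  H(X) + H(Y|X) = 1.2812 + 0.7252 = 2.0064 bits
  H(X,Y) = 2.0064 bits
✓ Chain rule verified.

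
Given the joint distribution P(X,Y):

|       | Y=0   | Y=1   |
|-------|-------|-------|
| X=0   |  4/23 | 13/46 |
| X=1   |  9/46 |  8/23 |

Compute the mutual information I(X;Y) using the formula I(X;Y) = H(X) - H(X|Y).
0.0003 bits

I(X;Y) = H(X) - H(X|Y)

Marginal of X (row sums):
  P(X=0) = 4/23 + 13/46 = 21/46
  P(X=1) = 9/46 + 8/23 = 25/46
H(X) = -[(21/46)·log₂(21/46) + (25/46)·log₂(25/46)]
  = 0.5164 + 0.4781 = 0.9945 bits

Marginal of Y (column sums):
  P(Y=0) = 4/23 + 9/46 = 17/46
  P(Y=1) = 13/46 + 8/23 = 29/46
H(X|Y) = Σ_y P(y)·H(X|Y=y):
  Y=0: P(Y=0) = 17/46, P(X|Y=0) = (8/17, 9/17) → H(X|Y=0) = 0.9975
  Y=1: P(Y=1) = 29/46, P(X|Y=1) = (13/29, 16/29) → H(X|Y=1) = 0.9923
H(X|Y) = (17/46)·0.9975 + (29/46)·0.9923 = 0.9942 bits

I(X;Y) = H(X) - H(X|Y) = 0.9945 - 0.9942 = 0.0003 bits

Cross-check via I(X;Y) = H(X) + H(Y) - H(X,Y): computing H(Y) from the column sums and H(X,Y) from the 4 cells in the same way gives H(Y) = 0.9503 bits and H(X,Y) = 1.9445 bits, so
I(X;Y) = 0.9945 + 0.9503 - 1.9445 = 0.0003 bits ✓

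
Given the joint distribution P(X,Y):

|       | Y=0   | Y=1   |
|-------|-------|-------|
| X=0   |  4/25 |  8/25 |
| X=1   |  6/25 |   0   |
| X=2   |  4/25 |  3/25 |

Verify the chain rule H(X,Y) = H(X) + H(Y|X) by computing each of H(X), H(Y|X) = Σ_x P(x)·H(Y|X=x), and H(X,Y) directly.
H(X) = 1.5166 bits, H(Y|X) = 0.7166 bits, H(X,Y) = 2.2333 bits

Marginal of X (row sums):
  P(X=0) = 4/25 + 8/25 = 12/25
  P(X=1) = 6/25 + 0 = 6/25
  P(X=2) = 4/25 + 3/25 = 7/25
H(X) = -[(12/25)·log₂(12/25) + (6/25)·log₂(6/25) + (7/25)·log₂(7/25)]
  = 0.50827 + 0.49413 + 0.51422 = 1.5166 bits

H(Y|X) = Σ_x P(x)·H(Y|X=x):
  X=0: P(X=0) = 12/25, P(Y|X=0) = (1/3, 2/3) → H(Y|X=0) = 0.91830
  X=1: P(X=1) = 6/25, P(Y|X=1) = (1, 0) → H(Y|X=1) = 0.00000
  X=2: P(X=2) = 7/25, P(Y|X=2) = (4/7, 3/7) → H(Y|X=2) = 0.98523
H(Y|X) = (12/25)·0.91830 + (6/25)·0.00000 + (7/25)·0.98523 = 0.7166 bits

H(X,Y) = -Σ_{x,y} P(x,y) log₂ P(x,y). Per-cell terms -P(x,y)·log₂P(x,y):
  X=0: 0.42302, 0.52603
  X=1: 0.49413, 0.00000
  X=2: 0.42302, 0.36707
  (cells with P = 0 contribute 0)
Sum of the 6 terms: H(X,Y) = 2.2333 bits

Chain rule check:
  H(X) + H(Y|X) = 1.5166 + 0.7166 = 2.2332 bits
  H(X,Y) = 2.2333 bits
✓ Chain rule verified (Δ = 0.0001 is 4-dp rounding noise: each of the three values was rounded independently).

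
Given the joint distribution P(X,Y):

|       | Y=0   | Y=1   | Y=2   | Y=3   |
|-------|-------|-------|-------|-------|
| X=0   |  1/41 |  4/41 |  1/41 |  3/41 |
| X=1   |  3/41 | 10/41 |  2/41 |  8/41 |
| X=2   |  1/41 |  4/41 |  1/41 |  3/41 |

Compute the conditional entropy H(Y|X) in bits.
1.7467 bits

H(Y|X) = H(X,Y) - H(X)

H(X,Y) = -Σ_{x,y} P(x,y) log₂ P(x,y). Per-cell terms -P(x,y)·log₂P(x,y):
  X=0: 0.13067, 0.32757, 0.13067, 0.27604
  X=1: 0.27604, 0.49649, 0.21256, 0.46001
  X=2: 0.13067, 0.32757, 0.13067, 0.27604
Sum of the 12 terms: H(X,Y) = 3.1750 bits

Marginal of X (row sums):
  P(X=0) = 1/41 + 4/41 + 1/41 + 3/41 = 9/41
  P(X=1) = 3/41 + 10/41 + 2/41 + 8/41 = 23/41
  P(X=2) = 1/41 + 4/41 + 1/41 + 3/41 = 9/41
H(X) = -[(9/41)·log₂(9/41) + (23/41)·log₂(23/41) + (9/41)·log₂(9/41)]
  = 0.48021 + 0.46785 + 0.48021 = 1.4283 bits

H(Y|X) = H(X,Y) - H(X) = 3.1750 - 1.4283 = 1.7467 bits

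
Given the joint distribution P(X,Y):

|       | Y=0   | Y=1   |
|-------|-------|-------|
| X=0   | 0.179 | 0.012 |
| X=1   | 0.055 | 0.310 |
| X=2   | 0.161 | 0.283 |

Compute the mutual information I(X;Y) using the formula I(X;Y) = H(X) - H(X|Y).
0.2606 bits

I(X;Y) = H(X) - H(X|Y)

Marginal of X (row sums):
  P(X=0) = 0.179 + 0.012 = 0.191
  P(X=1) = 0.055 + 0.310 = 0.365
  P(X=2) = 0.161 + 0.283 = 0.444
H(X) = -[0.191·log₂(0.191) + 0.365·log₂(0.365) + 0.444·log₂(0.444)]
  = 0.4562 + 0.5307 + 0.5201 = 1.5070 bits

Marginal of Y (column sums):
  P(Y=0) = 0.179 + 0.055 + 0.161 = 0.395
  P(Y=1) = 0.012 + 0.310 + 0.283 = 0.605
H(X|Y) = Σ_y P(y)·H(X|Y=y):
  Y=0: P(Y=0) = 0.395, P(X|Y=0) = (179/395, 11/79, 161/395) → H(X|Y=0) = 1.4413
  Y=1: P(Y=1) = 0.605, P(X|Y=1) = (12/605, 62/121, 283/605) → H(X|Y=1) = 1.1192
H(X|Y) = 0.395·1.4413 + 0.605·1.1192 = 1.2464 bits

I(X;Y) = H(X) - H(X|Y) = 1.5070 - 1.2464 = 0.2606 bits

Cross-check via I(X;Y) = H(X) + H(Y) - H(X,Y): computing H(Y) from the column sums and H(X,Y) from the 6 cells in the same way gives H(Y) = 0.9680 bits and H(X,Y) = 2.2144 bits, so
I(X;Y) = 1.5070 + 0.9680 - 2.2144 = 0.2606 bits ✓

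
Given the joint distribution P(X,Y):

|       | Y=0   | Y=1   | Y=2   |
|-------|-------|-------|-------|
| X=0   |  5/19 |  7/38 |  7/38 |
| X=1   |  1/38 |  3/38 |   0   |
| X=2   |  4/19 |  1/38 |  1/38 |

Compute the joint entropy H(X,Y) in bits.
2.5827 bits

H(X,Y) = -Σ_{x,y} P(x,y) log₂ P(x,y). Per-cell terms -P(x,y)·log₂P(x,y):
  X=0: 0.5068, 0.4496, 0.4496
  X=1: 0.1381, 0.2892, 0.0000
  X=2: 0.4732, 0.1381, 0.1381
  (cells with P = 0 contribute 0)
Sum of the 9 terms: H(X,Y) = 2.5827 bits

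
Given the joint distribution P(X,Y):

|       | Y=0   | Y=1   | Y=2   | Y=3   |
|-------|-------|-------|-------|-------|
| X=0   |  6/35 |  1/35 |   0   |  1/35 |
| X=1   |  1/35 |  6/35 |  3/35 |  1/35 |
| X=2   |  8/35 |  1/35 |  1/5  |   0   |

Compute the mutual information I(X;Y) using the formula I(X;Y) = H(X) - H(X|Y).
0.4307 bits

I(X;Y) = H(X) - H(X|Y)

Marginal of X (row sums):
  P(X=0) = 6/35 + 1/35 + 0 + 1/35 = 8/35
  P(X=1) = 1/35 + 6/35 + 3/35 + 1/35 = 11/35
  P(X=2) = 8/35 + 1/35 + 1/5 + 0 = 16/35
H(X) = -[(8/35)·log₂(8/35) + (11/35)·log₂(11/35) + (16/35)·log₂(16/35)]
  = 0.486693 + 0.524810 + 0.516244 = 1.52775 bits

Marginal of Y (column sums):
  P(Y=0) = 6/35 + 1/35 + 8/35 = 3/7
  P(Y=1) = 1/35 + 6/35 + 1/35 = 8/35
  P(Y=2) = 0 + 3/35 + 1/5 = 2/7
  P(Y=3) = 1/35 + 1/35 + 0 = 2/35
H(X|Y) = Σ_y P(y)·H(X|Y=y):
  Y=0: P(Y=0) = 3/7, P(X|Y=0) = (2/5, 1/15, 8/15) → H(X|Y=0) = 1.272906
  Y=1: P(Y=1) = 8/35, P(X|Y=1) = (1/8, 3/4, 1/8) → H(X|Y=1) = 1.061278
  Y=2: P(Y=2) = 2/7, P(X|Y=2) = (0, 3/10, 7/10) → H(X|Y=2) = 0.881291
  Y=3: P(Y=3) = 2/35, P(X|Y=3) = (1/2, 1/2, 0) → H(X|Y=3) = 1.000000
H(X|Y) = (3/7)·1.272906 + (8/35)·1.061278 + (2/7)·0.881291 + (2/35)·1.000000 = 1.09705 bits

I(X;Y) = H(X) - H(X|Y) = 1.52775 - 1.09705 = 0.4307 bits

Cross-check via I(X;Y) = H(X) + H(Y) - H(X,Y): computing H(Y) from the column sums and H(X,Y) from the 12 cells in the same way gives H(Y) = 1.76292 bits and H(X,Y) = 2.85997 bits, so
I(X;Y) = 1.52775 + 1.76292 - 2.85997 = 0.4307 bits ✓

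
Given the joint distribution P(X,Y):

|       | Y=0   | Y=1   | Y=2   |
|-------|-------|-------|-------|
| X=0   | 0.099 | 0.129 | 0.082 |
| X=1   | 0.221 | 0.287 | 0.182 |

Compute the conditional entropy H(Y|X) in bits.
1.5597 bits

H(Y|X) = H(X,Y) - H(X)

H(X,Y) = -Σ_{x,y} P(x,y) log₂ P(x,y). Per-cell terms -P(x,y)·log₂P(x,y):
  X=0: 0.33031, 0.38114, 0.29588
  X=1: 0.48131, 0.51685, 0.44735
Sum of the 6 terms: H(X,Y) = 2.45284 bits

Marginal of X (row sums):
  P(X=0) = 0.099 + 0.129 + 0.082 = 0.310
  P(X=1) = 0.221 + 0.287 + 0.182 = 0.690
H(X) = -[0.310·log₂(0.310) + 0.690·log₂(0.690)]
  = 0.52379 + 0.36938 = 0.89317 bits

H(Y|X) = H(X,Y) - H(X) = 2.45284 - 0.89317 = 1.5597 bits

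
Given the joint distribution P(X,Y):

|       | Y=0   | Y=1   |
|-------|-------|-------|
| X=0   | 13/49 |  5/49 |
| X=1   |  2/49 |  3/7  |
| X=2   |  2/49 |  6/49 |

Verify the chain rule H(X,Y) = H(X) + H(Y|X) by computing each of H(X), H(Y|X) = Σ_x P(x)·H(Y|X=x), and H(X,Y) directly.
H(X) = 1.4698 bits, H(Y|X) = 0.6456 bits, H(X,Y) = 2.1154 bits

Marginal of X (row sums):
  P(X=0) = 13/49 + 5/49 = 18/49
  P(X=1) = 2/49 + 3/7 = 23/49
  P(X=2) = 2/49 + 6/49 = 8/49
H(X) = -[(18/49)·log₂(18/49) + (23/49)·log₂(23/49) + (8/49)·log₂(8/49)]
  = 0.530737 + 0.512171 + 0.426891 = 1.4698 bits

H(Y|X) = Σ_x P(x)·H(Y|X=x):
  X=0: P(X=0) = 18/49, P(Y|X=0) = (13/18, 5/18) → H(Y|X=0) = 0.852405
  X=1: P(X=1) = 23/49, P(Y|X=1) = (2/23, 21/23) → H(Y|X=1) = 0.426229
  X=2: P(X=2) = 8/49, P(Y|X=2) = (1/4, 3/4) → H(Y|X=2) = 0.811278
H(Y|X) = (18/49)·0.852405 + (23/49)·0.426229 + (8/49)·0.811278 = 0.6456 bits

H(X,Y) = -Σ_{x,y} P(x,y) log₂ P(x,y). Per-cell terms -P(x,y)·log₂P(x,y):
  X=0: 0.507868, 0.335998
  X=1: 0.188356, 0.523882
  X=2: 0.188356, 0.370989
Sum of the 6 terms: H(X,Y) = 2.1154 bits

Chain rule check:
  H(X) + H(Y|X) = 1.4698 + 0.6456 = 2.1154 bits
  H(X,Y) = 2.1154 bits
✓ Chain rule verified.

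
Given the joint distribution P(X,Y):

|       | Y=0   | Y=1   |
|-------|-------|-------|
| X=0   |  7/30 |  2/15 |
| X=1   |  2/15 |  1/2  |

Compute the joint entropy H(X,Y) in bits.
1.7651 bits

H(X,Y) = -Σ_{x,y} P(x,y) log₂ P(x,y). Per-cell terms -P(x,y)·log₂P(x,y):
  X=0: 0.4899, 0.3876
  X=1: 0.3876, 0.5000
Sum of the 4 terms: H(X,Y) = 1.7651 bits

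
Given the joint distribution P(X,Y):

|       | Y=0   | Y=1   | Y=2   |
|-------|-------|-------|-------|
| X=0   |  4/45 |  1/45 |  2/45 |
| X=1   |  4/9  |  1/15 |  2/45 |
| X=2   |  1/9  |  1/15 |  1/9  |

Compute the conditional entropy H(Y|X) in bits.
1.1708 bits

H(Y|X) = H(X,Y) - H(X)

H(X,Y) = -Σ_{x,y} P(x,y) log₂ P(x,y). Per-cell terms -P(x,y)·log₂P(x,y):
  X=0: 0.3104, 0.1220, 0.1996
  X=1: 0.5200, 0.2605, 0.1996
  X=2: 0.3522, 0.2605, 0.3522
Sum of the 9 terms: H(X,Y) = 2.5770 bits

Marginal of X (row sums):
  P(X=0) = 4/45 + 1/45 + 2/45 = 7/45
  P(X=1) = 4/9 + 1/15 + 2/45 = 5/9
  P(X=2) = 1/9 + 1/15 + 1/9 = 13/45
H(X) = -[(7/45)·log₂(7/45) + (5/9)·log₂(5/9) + (13/45)·log₂(13/45)]
  = 0.4176 + 0.4711 + 0.5175 = 1.4062 bits

H(Y|X) = H(X,Y) - H(X) = 2.5770 - 1.4062 = 1.1708 bits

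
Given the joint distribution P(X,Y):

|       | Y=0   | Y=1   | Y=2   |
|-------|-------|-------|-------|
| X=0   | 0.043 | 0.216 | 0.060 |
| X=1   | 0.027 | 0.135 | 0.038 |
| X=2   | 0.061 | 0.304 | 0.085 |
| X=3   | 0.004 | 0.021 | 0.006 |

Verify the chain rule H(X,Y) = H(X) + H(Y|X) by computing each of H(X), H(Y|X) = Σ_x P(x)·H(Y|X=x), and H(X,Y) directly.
H(X) = 1.6640 bits, H(Y|X) = 1.2261 bits, H(X,Y) = 2.8901 bits

Marginal of X (row sums):
  P(X=0) = 0.043 + 0.216 + 0.060 = 0.319
  P(X=1) = 0.027 + 0.135 + 0.038 = 0.200
  P(X=2) = 0.061 + 0.304 + 0.085 = 0.450
  P(X=3) = 0.004 + 0.021 + 0.006 = 0.031
H(X) = -[0.319·log₂(0.319) + 0.200·log₂(0.200) + 0.450·log₂(0.450) + 0.031·log₂(0.031)]
  = 0.5258 + 0.4644 + 0.5184 + 0.1554 = 1.6640 bits

H(Y|X) = Σ_x P(x)·H(Y|X=x):
  X=0: P(X=0) = 0.319, P(Y|X=0) = (43/319, 216/319, 60/319) → H(Y|X=0) = 1.2240
  X=1: P(X=1) = 0.200, P(Y|X=1) = (27/200, 27/40, 19/100) → H(Y|X=1) = 1.2280
  X=2: P(X=2) = 0.450, P(Y|X=2) = (61/450, 152/225, 17/90) → H(Y|X=2) = 1.2272
  X=3: P(X=3) = 0.031, P(Y|X=3) = (4/31, 21/31, 6/31) → H(Y|X=3) = 1.2204
H(Y|X) = 0.319·1.2240 + 0.200·1.2280 + 0.450·1.2272 + 0.031·1.2204 = 1.2261 bits

H(X,Y) = -Σ_{x,y} P(x,y) log₂ P(x,y). Per-cell terms -P(x,y)·log₂P(x,y):
  X=0: 0.1952, 0.4776, 0.2435
  X=1: 0.1407, 0.3900, 0.1793
  X=2: 0.2461, 0.5222, 0.3023
  X=3: 0.0319, 0.1170, 0.0443
Sum of the 12 terms: H(X,Y) = 2.8901 bits

Chain rule check:
  H(X) + H(Y|X) = 1.6640 + 1.2261 = 2.8901 bits
  H(X,Y) = 2.8901 bits
✓ Chain rule verified.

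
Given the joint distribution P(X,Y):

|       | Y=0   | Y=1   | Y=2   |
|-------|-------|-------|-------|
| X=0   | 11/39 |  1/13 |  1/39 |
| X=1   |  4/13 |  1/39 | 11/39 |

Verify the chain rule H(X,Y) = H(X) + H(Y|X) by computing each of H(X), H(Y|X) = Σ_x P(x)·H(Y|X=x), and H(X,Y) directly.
H(X) = 0.9612 bits, H(Y|X) = 1.1477 bits, H(X,Y) = 2.1089 bits

Marginal of X (row sums):
  P(X=0) = 11/39 + 1/13 + 1/39 = 5/13
  P(X=1) = 4/13 + 1/39 + 11/39 = 8/13
H(X) = -[(5/13)·log₂(5/13) + (8/13)·log₂(8/13)]
  = 0.53020 + 0.43104 = 0.9612 bits

H(Y|X) = Σ_x P(x)·H(Y|X=x):
  X=0: P(X=0) = 5/13, P(Y|X=0) = (11/15, 1/5, 1/15) → H(Y|X=0) = 1.05298
  X=1: P(X=1) = 8/13, P(Y|X=1) = (1/2, 1/24, 11/24) → H(Y|X=1) = 1.20691
H(Y|X) = (5/13)·1.05298 + (8/13)·1.20691 = 1.1477 bits

H(X,Y) = -Σ_{x,y} P(x,y) log₂ P(x,y). Per-cell terms -P(x,y)·log₂P(x,y):
  X=0: 0.51502, 0.28465, 0.13552
  X=1: 0.52321, 0.13552, 0.51502
Sum of the 6 terms: H(X,Y) = 2.1089 bits

Chain rule check:
  H(X) + H(Y|X) = 0.9612 + 1.1477 = 2.1089 bits
  H(X,Y) = 2.1089 bits
✓ Chain rule verified.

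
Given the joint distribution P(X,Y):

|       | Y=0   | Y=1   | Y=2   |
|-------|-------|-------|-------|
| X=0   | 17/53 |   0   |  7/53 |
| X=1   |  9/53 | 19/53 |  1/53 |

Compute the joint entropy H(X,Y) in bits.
1.9849 bits

H(X,Y) = -Σ_{x,y} P(x,y) log₂ P(x,y). Per-cell terms -P(x,y)·log₂P(x,y):
  X=0: 0.52618, 0.00000, 0.38574
  X=1: 0.43438, 0.53056, 0.10807
  (cells with P = 0 contribute 0)
Sum of the 6 terms: H(X,Y) = 1.9849 bits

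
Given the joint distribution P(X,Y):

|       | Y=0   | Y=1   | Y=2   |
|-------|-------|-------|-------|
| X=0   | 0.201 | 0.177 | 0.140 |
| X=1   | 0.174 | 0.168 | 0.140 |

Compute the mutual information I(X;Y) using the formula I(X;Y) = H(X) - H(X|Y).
0.0006 bits

I(X;Y) = H(X) - H(X|Y)

Marginal of X (row sums):
  P(X=0) = 0.201 + 0.177 + 0.140 = 0.518
  P(X=1) = 0.174 + 0.168 + 0.140 = 0.482
H(X) = -[0.518·log₂(0.518) + 0.482·log₂(0.482)]
  = 0.491570 + 0.507495 = 0.999065 bits

Marginal of Y (column sums):
  P(Y=0) = 0.201 + 0.174 = 0.375
  P(Y=1) = 0.177 + 0.168 = 0.345
  P(Y=2) = 0.140 + 0.140 = 0.280
H(X|Y) = Σ_y P(y)·H(X|Y=y):
  Y=0: P(Y=0) = 0.375, P(X|Y=0) = (67/125, 58/125) → H(X|Y=0) = 0.996257
  Y=1: P(Y=1) = 0.345, P(X|Y=1) = (59/115, 56/115) → H(X|Y=1) = 0.999509
  Y=2: P(Y=2) = 0.280, P(X|Y=2) = (1/2, 1/2) → H(X|Y=2) = 1.000000
H(X|Y) = 0.375·0.996257 + 0.345·0.999509 + 0.280·1.000000 = 0.998427 bits

I(X;Y) = H(X) - H(X|Y) = 0.999065 - 0.998427 = 0.0006 bits

Cross-check via I(X;Y) = H(X) + H(Y) - H(X,Y): computing H(Y) from the column sums and H(X,Y) from the 6 cells in the same way gives H(Y) = 1.574549 bits and H(X,Y) = 2.572976 bits, so
I(X;Y) = 0.999065 + 1.574549 - 2.572976 = 0.0006 bits ✓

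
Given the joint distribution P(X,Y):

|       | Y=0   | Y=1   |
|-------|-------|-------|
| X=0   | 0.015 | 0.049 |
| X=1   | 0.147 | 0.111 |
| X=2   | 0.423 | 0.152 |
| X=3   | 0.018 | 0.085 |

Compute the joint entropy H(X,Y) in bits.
2.4075 bits

H(X,Y) = -Σ_{x,y} P(x,y) log₂ P(x,y). Per-cell terms -P(x,y)·log₂P(x,y):
  X=0: 0.0909, 0.2132
  X=1: 0.4066, 0.3520
  X=2: 0.5251, 0.4131
  X=3: 0.1043, 0.3023
Sum of the 8 terms: H(X,Y) = 2.4075 bits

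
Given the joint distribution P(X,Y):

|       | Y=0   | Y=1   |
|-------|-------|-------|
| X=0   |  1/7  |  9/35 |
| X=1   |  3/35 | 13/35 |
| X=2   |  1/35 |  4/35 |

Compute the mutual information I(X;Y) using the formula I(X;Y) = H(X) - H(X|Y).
0.0249 bits

I(X;Y) = H(X) - H(X|Y)

Marginal of X (row sums):
  P(X=0) = 1/7 + 9/35 = 2/5
  P(X=1) = 3/35 + 13/35 = 16/35
  P(X=2) = 1/35 + 4/35 = 1/7
H(X) = -[(2/5)·log₂(2/5) + (16/35)·log₂(16/35) + (1/7)·log₂(1/7)]
  = 0.52877 + 0.51624 + 0.40105 = 1.4461 bits

Marginal of Y (column sums):
  P(Y=0) = 1/7 + 3/35 + 1/35 = 9/35
  P(Y=1) = 9/35 + 13/35 + 4/35 = 26/35
H(X|Y) = Σ_y P(y)·H(X|Y=y):
  Y=0: P(Y=0) = 9/35, P(X|Y=0) = (5/9, 1/3, 1/9) → H(X|Y=0) = 1.35164
  Y=1: P(Y=1) = 26/35, P(X|Y=1) = (9/26, 1/2, 2/13) → H(X|Y=1) = 1.44525
H(X|Y) = (9/35)·1.35164 + (26/35)·1.44525 = 1.4212 bits

I(X;Y) = H(X) - H(X|Y) = 1.4461 - 1.4212 = 0.0249 bits

Cross-check via I(X;Y) = H(X) + H(Y) - H(X,Y): computing H(Y) from the column sums and H(X,Y) from the 6 cells in the same way gives H(Y) = 0.8224 bits and H(X,Y) = 2.2436 bits, so
I(X;Y) = 1.4461 + 0.8224 - 2.2436 = 0.0249 bits ✓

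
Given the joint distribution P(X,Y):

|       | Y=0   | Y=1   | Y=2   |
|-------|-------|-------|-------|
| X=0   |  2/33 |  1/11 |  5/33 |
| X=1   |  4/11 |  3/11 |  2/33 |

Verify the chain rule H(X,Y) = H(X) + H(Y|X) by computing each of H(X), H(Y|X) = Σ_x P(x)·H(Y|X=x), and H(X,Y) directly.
H(X) = 0.8850 bits, H(Y|X) = 1.3742 bits, H(X,Y) = 2.2591 bits

Marginal of X (row sums):
  P(X=0) = 2/33 + 1/11 + 5/33 = 10/33
  P(X=1) = 4/11 + 3/11 + 2/33 = 23/33
H(X) = -[(10/33)·log₂(10/33) + (23/33)·log₂(23/33)]
  = 0.5220 + 0.3630 = 0.8850 bits

H(Y|X) = Σ_x P(x)·H(Y|X=x):
  X=0: P(X=0) = 10/33, P(Y|X=0) = (1/5, 3/10, 1/2) → H(Y|X=0) = 1.4855
  X=1: P(X=1) = 23/33, P(Y|X=1) = (12/23, 9/23, 2/23) → H(Y|X=1) = 1.3258
H(Y|X) = (10/33)·1.4855 + (23/33)·1.3258 = 1.3742 bits

H(X,Y) = -Σ_{x,y} P(x,y) log₂ P(x,y). Per-cell terms -P(x,y)·log₂P(x,y):
  X=0: 0.2451, 0.3145, 0.4125
  X=1: 0.5307, 0.5112, 0.2451
Sum of the 6 terms: H(X,Y) = 2.2591 bits

Chain rule check:
  H(X) + H(Y|X) = 0.8850 + 1.3742 = 2.2592 bits
  H(X,Y) = 2.2591 bits
✓ Chain rule verified (Δ = 0.0001 is 4-dp rounding noise: each of the three values was rounded independently).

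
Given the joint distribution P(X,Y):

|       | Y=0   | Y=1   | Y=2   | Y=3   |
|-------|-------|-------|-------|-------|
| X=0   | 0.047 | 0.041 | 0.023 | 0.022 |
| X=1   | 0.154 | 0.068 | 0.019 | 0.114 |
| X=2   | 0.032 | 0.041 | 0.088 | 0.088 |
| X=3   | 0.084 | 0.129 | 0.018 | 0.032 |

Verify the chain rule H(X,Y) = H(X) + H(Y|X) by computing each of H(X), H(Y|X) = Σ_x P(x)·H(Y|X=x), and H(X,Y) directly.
H(X) = 1.9237 bits, H(Y|X) = 1.7735 bits, H(X,Y) = 3.6972 bits

Marginal of X (row sums):
  P(X=0) = 0.047 + 0.041 + 0.023 + 0.022 = 0.133
  P(X=1) = 0.154 + 0.068 + 0.019 + 0.114 = 0.355
  P(X=2) = 0.032 + 0.041 + 0.088 + 0.088 = 0.249
  P(X=3) = 0.084 + 0.129 + 0.018 + 0.032 = 0.263
H(X) = -[0.133·log₂(0.133) + 0.355·log₂(0.355) + 0.249·log₂(0.249) + 0.263·log₂(0.263)]
  = 0.387097 + 0.530409 + 0.499440 + 0.506766 = 1.9237 bits

H(Y|X) = Σ_x P(x)·H(Y|X=x):
  X=0: P(X=0) = 0.133, P(Y|X=0) = (47/133, 41/133, 23/133, 22/133) → H(Y|X=0) = 1.920886
  X=1: P(X=1) = 0.355, P(Y|X=1) = (154/355, 68/355, 19/355, 114/355) → H(Y|X=1) = 1.731696
  X=2: P(X=2) = 0.249, P(Y|X=2) = (32/249, 41/249, 88/249, 88/249) → H(Y|X=2) = 1.869562
  X=3: P(X=3) = 0.263, P(Y|X=3) = (84/263, 129/263, 18/263, 32/263) → H(Y|X=3) = 1.664540
H(Y|X) = 0.133·1.920886 + 0.355·1.731696 + 0.249·1.869562 + 0.263·1.664540 = 1.7735 bits

H(X,Y) = -Σ_{x,y} P(x,y) log₂ P(x,y). Per-cell terms -P(x,y)·log₂P(x,y):
  X=0: 0.207326, 0.188938, 0.125171, 0.121140
  X=1: 0.415646, 0.263726, 0.108639, 0.357150
  X=2: 0.158905, 0.188938, 0.308559, 0.308559
  X=3: 0.300171, 0.381138, 0.104325, 0.158905
Sum of the 16 terms: H(X,Y) = 3.6972 bits

Chain rule check:
  H(X) + H(Y|X) = 1.9237 + 1.7735 = 3.6972 bits
  H(X,Y) = 3.6972 bits
✓ Chain rule verified.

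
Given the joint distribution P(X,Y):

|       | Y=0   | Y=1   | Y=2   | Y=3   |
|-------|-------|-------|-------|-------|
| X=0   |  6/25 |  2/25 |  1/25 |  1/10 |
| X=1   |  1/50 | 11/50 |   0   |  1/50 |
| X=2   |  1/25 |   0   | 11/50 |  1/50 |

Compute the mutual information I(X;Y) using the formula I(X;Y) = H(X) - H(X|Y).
0.6903 bits

I(X;Y) = H(X) - H(X|Y)

Marginal of X (row sums):
  P(X=0) = 6/25 + 2/25 + 1/25 + 1/10 = 23/50
  P(X=1) = 1/50 + 11/50 + 0 + 1/50 = 13/50
  P(X=2) = 1/25 + 0 + 11/50 + 1/50 = 7/25
H(X) = -[(23/50)·log₂(23/50) + (13/50)·log₂(13/50) + (7/25)·log₂(7/25)]
  = 0.5153 + 0.5053 + 0.5142 = 1.5348 bits

Marginal of Y (column sums):
  P(Y=0) = 6/25 + 1/50 + 1/25 = 3/10
  P(Y=1) = 2/25 + 11/50 + 0 = 3/10
  P(Y=2) = 1/25 + 0 + 11/50 = 13/50
  P(Y=3) = 1/10 + 1/50 + 1/50 = 7/50
H(X|Y) = Σ_y P(y)·H(X|Y=y):
  Y=0: P(Y=0) = 3/10, P(X|Y=0) = (4/5, 1/15, 2/15) → H(X|Y=0) = 0.9056
  Y=1: P(Y=1) = 3/10, P(X|Y=1) = (4/15, 11/15, 0) → H(X|Y=1) = 0.8366
  Y=2: P(Y=2) = 13/50, P(X|Y=2) = (2/13, 0, 11/13) → H(X|Y=2) = 0.6194
  Y=3: P(Y=3) = 7/50, P(X|Y=3) = (5/7, 1/7, 1/7) → H(X|Y=3) = 1.1488
H(X|Y) = (3/10)·0.9056 + (3/10)·0.8366 + (13/50)·0.6194 + (7/50)·1.1488 = 0.8445 bits

I(X;Y) = H(X) - H(X|Y) = 1.5348 - 0.8445 = 0.6903 bits

Cross-check via I(X;Y) = H(X) + H(Y) - H(X,Y): computing H(Y) from the column sums and H(X,Y) from the 12 cells in the same way gives H(Y) = 1.9446 bits and H(X,Y) = 2.7891 bits, so
I(X;Y) = 1.5348 + 1.9446 - 2.7891 = 0.6903 bits ✓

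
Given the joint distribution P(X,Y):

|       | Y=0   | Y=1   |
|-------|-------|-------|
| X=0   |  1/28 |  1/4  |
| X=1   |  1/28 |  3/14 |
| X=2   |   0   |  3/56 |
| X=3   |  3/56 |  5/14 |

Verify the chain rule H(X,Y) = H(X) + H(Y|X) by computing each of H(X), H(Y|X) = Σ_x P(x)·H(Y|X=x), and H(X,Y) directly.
H(X) = 1.7699 bits, H(Y|X) = 0.5327 bits, H(X,Y) = 2.3025 bits

Marginal of X (row sums):
  P(X=0) = 1/28 + 1/4 = 2/7
  P(X=1) = 1/28 + 3/14 = 1/4
  P(X=2) = 0 + 3/56 = 3/56
  P(X=3) = 3/56 + 5/14 = 23/56
H(X) = -[(2/7)·log₂(2/7) + (1/4)·log₂(1/4) + (3/56)·log₂(3/56) + (23/56)·log₂(23/56)]
  = 0.5164 + 0.5000 + 0.2262 + 0.5273 = 1.7699 bits

H(Y|X) = Σ_x P(x)·H(Y|X=x):
  X=0: P(X=0) = 2/7, P(Y|X=0) = (1/8, 7/8) → H(Y|X=0) = 0.5436
  X=1: P(X=1) = 1/4, P(Y|X=1) = (1/7, 6/7) → H(Y|X=1) = 0.5917
  X=2: P(X=2) = 3/56, P(Y|X=2) = (0, 1) → H(Y|X=2) = 0.0000
  X=3: P(X=3) = 23/56, P(Y|X=3) = (3/23, 20/23) → H(Y|X=3) = 0.5586
H(Y|X) = (2/7)·0.5436 + (1/4)·0.5917 + (3/56)·0.0000 + (23/56)·0.5586 = 0.5327 bits

H(X,Y) = -Σ_{x,y} P(x,y) log₂ P(x,y). Per-cell terms -P(x,y)·log₂P(x,y):
  X=0: 0.1717, 0.5000
  X=1: 0.1717, 0.4762
  X=2: 0.0000, 0.2262
  X=3: 0.2262, 0.5305
  (cells with P = 0 contribute 0)
Sum of the 8 terms: H(X,Y) = 2.3025 bits

Chain rule check:
  H(X) + H(Y|X) = 1.7699 + 0.5327 = 2.3026 bits
  H(X,Y) = 2.3025 bits
✓ Chain rule verified (Δ = 0.0001 is 4-dp rounding noise: each of the three values was rounded independently).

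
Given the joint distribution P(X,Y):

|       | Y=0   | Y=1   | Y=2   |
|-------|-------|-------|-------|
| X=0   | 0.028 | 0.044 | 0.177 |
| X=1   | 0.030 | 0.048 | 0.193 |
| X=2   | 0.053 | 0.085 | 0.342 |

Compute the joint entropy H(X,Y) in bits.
2.6613 bits

H(X,Y) = -Σ_{x,y} P(x,y) log₂ P(x,y). Per-cell terms -P(x,y)·log₂P(x,y):
  X=0: 0.14444, 0.19828, 0.44218
  X=1: 0.15177, 0.21028, 0.45805
  X=2: 0.22461, 0.30229, 0.52939
Sum of the 9 terms: H(X,Y) = 2.6613 bits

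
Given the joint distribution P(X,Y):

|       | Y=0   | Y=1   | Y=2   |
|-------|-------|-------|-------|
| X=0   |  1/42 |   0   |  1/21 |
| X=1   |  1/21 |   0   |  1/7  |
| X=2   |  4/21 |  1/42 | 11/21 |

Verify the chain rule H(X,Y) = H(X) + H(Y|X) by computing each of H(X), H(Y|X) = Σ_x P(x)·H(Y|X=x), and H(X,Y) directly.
H(X) = 1.0510 bits, H(Y|X) = 0.9695 bits, H(X,Y) = 2.0205 bits

Marginal of X (row sums):
  P(X=0) = 1/42 + 0 + 1/21 = 1/14
  P(X=1) = 1/21 + 0 + 1/7 = 4/21
  P(X=2) = 4/21 + 1/42 + 11/21 = 31/42
H(X) = -[(1/14)·log₂(1/14) + (4/21)·log₂(4/21) + (31/42)·log₂(31/42)]
  = 0.27195 + 0.45568 + 0.32338 = 1.0510 bits

H(Y|X) = Σ_x P(x)·H(Y|X=x):
  X=0: P(X=0) = 1/14, P(Y|X=0) = (1/3, 0, 2/3) → H(Y|X=0) = 0.91830
  X=1: P(X=1) = 4/21, P(Y|X=1) = (1/4, 0, 3/4) → H(Y|X=1) = 0.81128
  X=2: P(X=2) = 31/42, P(Y|X=2) = (8/31, 1/31, 22/31) → H(Y|X=2) = 1.01524
H(Y|X) = (1/14)·0.91830 + (4/21)·0.81128 + (31/42)·1.01524 = 0.9695 bits

H(X,Y) = -Σ_{x,y} P(x,y) log₂ P(x,y). Per-cell terms -P(x,y)·log₂P(x,y):
  X=0: 0.12839, 0.00000, 0.20916
  X=1: 0.20916, 0.00000, 0.40105
  X=2: 0.45568, 0.12839, 0.48865
  (cells with P = 0 contribute 0)
Sum of the 9 terms: H(X,Y) = 2.0205 bits

Chain rule check:
  H(X) + H(Y|X) = 1.0510 + 0.9695 = 2.0205 bits
  H(X,Y) = 2.0205 bits
✓ Chain rule verified.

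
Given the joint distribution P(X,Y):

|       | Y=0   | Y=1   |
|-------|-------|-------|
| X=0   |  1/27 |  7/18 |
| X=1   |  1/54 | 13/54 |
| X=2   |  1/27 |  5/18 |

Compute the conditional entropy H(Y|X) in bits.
0.4423 bits

H(Y|X) = H(X,Y) - H(X)

H(X,Y) = -Σ_{x,y} P(x,y) log₂ P(x,y). Per-cell terms -P(x,y)·log₂P(x,y):
  X=0: 0.1761, 0.5299
  X=1: 0.1066, 0.4946
  X=2: 0.1761, 0.5133
Sum of the 6 terms: H(X,Y) = 1.9966 bits

Marginal of X (row sums):
  P(X=0) = 1/27 + 7/18 = 23/54
  P(X=1) = 1/54 + 13/54 = 7/27
  P(X=2) = 1/27 + 5/18 = 17/54
H(X) = -[(23/54)·log₂(23/54) + (7/27)·log₂(7/27) + (17/54)·log₂(17/54)]
  = 0.5245 + 0.5049 + 0.5249 = 1.5543 bits

H(Y|X) = H(X,Y) - H(X) = 1.9966 - 1.5543 = 0.4423 bits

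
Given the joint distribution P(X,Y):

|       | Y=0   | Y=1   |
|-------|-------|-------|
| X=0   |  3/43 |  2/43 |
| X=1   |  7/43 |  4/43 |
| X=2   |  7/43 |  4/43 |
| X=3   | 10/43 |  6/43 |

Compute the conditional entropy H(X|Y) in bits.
1.8976 bits

H(X|Y) = H(X,Y) - H(Y)

H(X,Y) = -Σ_{x,y} P(x,y) log₂ P(x,y). Per-cell terms -P(x,y)·log₂P(x,y):
  X=0: 0.2679978, 0.2058728
  X=1: 0.4263342, 0.3187223
  X=2: 0.4263342, 0.3187223
  X=3: 0.4893806, 0.3964608
Sum of the 8 terms: H(X,Y) = 2.849825 bits

Marginal of Y (column sums):
  P(Y=0) = 3/43 + 7/43 + 7/43 + 10/43 = 27/43
  P(Y=1) = 2/43 + 4/43 + 4/43 + 6/43 = 16/43
H(Y) = -[(27/43)·log₂(27/43) + (16/43)·log₂(16/43)]
  = 0.4215625 + 0.5307032 = 0.952266 bits

H(X|Y) = H(X,Y) - H(Y) = 2.849825 - 0.952266 = 1.8976 bits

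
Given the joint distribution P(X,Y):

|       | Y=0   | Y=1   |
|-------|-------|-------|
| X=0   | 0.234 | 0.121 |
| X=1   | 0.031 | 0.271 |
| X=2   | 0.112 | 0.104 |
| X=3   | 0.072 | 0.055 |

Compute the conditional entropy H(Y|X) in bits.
0.8139 bits

H(Y|X) = H(X,Y) - H(X)

H(X,Y) = -Σ_{x,y} P(x,y) log₂ P(x,y). Per-cell terms -P(x,y)·log₂P(x,y):
  X=0: 0.49033, 0.36868
  X=1: 0.15536, 0.51047
  X=2: 0.35374, 0.33960
  X=3: 0.27330, 0.23014
Sum of the 8 terms: H(X,Y) = 2.7216 bits

Marginal of X (row sums):
  P(X=0) = 0.234 + 0.121 = 0.355
  P(X=1) = 0.031 + 0.271 = 0.302
  P(X=2) = 0.112 + 0.104 = 0.216
  P(X=3) = 0.072 + 0.055 = 0.127
H(X) = -[0.355·log₂(0.355) + 0.302·log₂(0.302) + 0.216·log₂(0.216) + 0.127·log₂(0.127)]
  = 0.53041 + 0.52167 + 0.47755 + 0.37809 = 1.9077 bits

H(Y|X) = H(X,Y) - H(X) = 2.7216 - 1.9077 = 0.8139 bits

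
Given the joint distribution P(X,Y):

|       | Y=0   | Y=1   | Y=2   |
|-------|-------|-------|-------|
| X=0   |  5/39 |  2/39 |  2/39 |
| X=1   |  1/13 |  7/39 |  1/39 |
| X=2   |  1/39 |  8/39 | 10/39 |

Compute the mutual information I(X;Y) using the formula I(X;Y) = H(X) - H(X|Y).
0.2551 bits

I(X;Y) = H(X) - H(X|Y)

Marginal of X (row sums):
  P(X=0) = 5/39 + 2/39 + 2/39 = 3/13
  P(X=1) = 1/13 + 7/39 + 1/39 = 11/39
  P(X=2) = 1/39 + 8/39 + 10/39 = 19/39
H(X) = -[(3/13)·log₂(3/13) + (11/39)·log₂(11/39) + (19/39)·log₂(19/39)]
  = 0.4882 + 0.5150 + 0.5054 = 1.5086 bits

Marginal of Y (column sums):
  P(Y=0) = 5/39 + 1/13 + 1/39 = 3/13
  P(Y=1) = 2/39 + 7/39 + 8/39 = 17/39
  P(Y=2) = 2/39 + 1/39 + 10/39 = 1/3
H(X|Y) = Σ_y P(y)·H(X|Y=y):
  Y=0: P(Y=0) = 3/13, P(X|Y=0) = (5/9, 1/3, 1/9) → H(X|Y=0) = 1.3516
  Y=1: P(Y=1) = 17/39, P(X|Y=1) = (2/17, 7/17, 8/17) → H(X|Y=1) = 1.4021
  Y=2: P(Y=2) = 1/3, P(X|Y=2) = (2/13, 1/13, 10/13) → H(X|Y=2) = 0.9913
H(X|Y) = (3/13)·1.3516 + (17/39)·1.4021 + (1/3)·0.9913 = 1.2535 bits

I(X;Y) = H(X) - H(X|Y) = 1.5086 - 1.2535 = 0.2551 bits

Cross-check via I(X;Y) = H(X) + H(Y) - H(X,Y): computing H(Y) from the column sums and H(X,Y) from the 9 cells in the same way gives H(Y) = 1.5387 bits and H(X,Y) = 2.7922 bits, so
I(X;Y) = 1.5086 + 1.5387 - 2.7922 = 0.2551 bits ✓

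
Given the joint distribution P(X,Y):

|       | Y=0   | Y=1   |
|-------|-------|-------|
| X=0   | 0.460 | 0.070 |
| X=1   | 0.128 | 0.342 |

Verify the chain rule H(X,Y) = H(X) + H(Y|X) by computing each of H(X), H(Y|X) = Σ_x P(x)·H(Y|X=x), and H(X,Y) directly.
H(X) = 0.9974 bits, H(Y|X) = 0.6955 bits, H(X,Y) = 1.6929 bits

Marginal of X (row sums):
  P(X=0) = 0.460 + 0.070 = 0.530
  P(X=1) = 0.128 + 0.342 = 0.470
H(X) = -[0.530·log₂(0.530) + 0.470·log₂(0.470)]
  = 0.4854 + 0.5120 = 0.9974 bits

H(Y|X) = Σ_x P(x)·H(Y|X=x):
  X=0: P(X=0) = 0.530, P(Y|X=0) = (46/53, 7/53) → H(Y|X=0) = 0.5631
  X=1: P(X=1) = 0.470, P(Y|X=1) = (64/235, 171/235) → H(Y|X=1) = 0.8448
H(Y|X) = 0.530·0.5631 + 0.470·0.8448 = 0.6955 bits

H(X,Y) = -Σ_{x,y} P(x,y) log₂ P(x,y). Per-cell terms -P(x,y)·log₂P(x,y):
  X=0: 0.5153, 0.2686
  X=1: 0.3796, 0.5294
Sum of the 4 terms: H(X,Y) = 1.6929 bits

Chain rule check:
  H(X) + H(Y|X) = 0.9974 + 0.6955 = 1.6929 bits
  H(X,Y) = 1.6929 bits
✓ Chain rule verified.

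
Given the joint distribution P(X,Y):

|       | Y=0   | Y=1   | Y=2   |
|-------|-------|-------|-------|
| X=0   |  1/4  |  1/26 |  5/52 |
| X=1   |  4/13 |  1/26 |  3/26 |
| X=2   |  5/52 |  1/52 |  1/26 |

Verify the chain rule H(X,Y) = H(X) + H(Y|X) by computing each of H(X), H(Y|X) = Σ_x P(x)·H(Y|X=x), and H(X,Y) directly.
H(X) = 1.4605 bits, H(Y|X) = 1.2239 bits, H(X,Y) = 2.6844 bits

Marginal of X (row sums):
  P(X=0) = 1/4 + 1/26 + 5/52 = 5/13
  P(X=1) = 4/13 + 1/26 + 3/26 = 6/13
  P(X=2) = 5/52 + 1/52 + 1/26 = 2/13
H(X) = -[(5/13)·log₂(5/13) + (6/13)·log₂(6/13) + (2/13)·log₂(2/13)]
  = 0.53020 + 0.51484 + 0.41545 = 1.4605 bits

H(Y|X) = Σ_x P(x)·H(Y|X=x):
  X=0: P(X=0) = 5/13, P(Y|X=0) = (13/20, 1/10, 1/4) → H(Y|X=0) = 1.23616
  X=1: P(X=1) = 6/13, P(Y|X=1) = (2/3, 1/12, 1/4) → H(Y|X=1) = 1.18872
  X=2: P(X=2) = 2/13, P(Y|X=2) = (5/8, 1/8, 1/4) → H(Y|X=2) = 1.29879
H(Y|X) = (5/13)·1.23616 + (6/13)·1.18872 + (2/13)·1.29879 = 1.2239 bits

H(X,Y) = -Σ_{x,y} P(x,y) log₂ P(x,y). Per-cell terms -P(x,y)·log₂P(x,y):
  X=0: 0.50000, 0.18079, 0.32486
  X=1: 0.52321, 0.18079, 0.35948
  X=2: 0.32486, 0.10962, 0.18079
Sum of the 9 terms: H(X,Y) = 2.6844 bits

Chain rule check:
  H(X) + H(Y|X) = 1.4605 + 1.2239 = 2.6844 bits
  H(X,Y) = 2.6844 bits
✓ Chain rule verified.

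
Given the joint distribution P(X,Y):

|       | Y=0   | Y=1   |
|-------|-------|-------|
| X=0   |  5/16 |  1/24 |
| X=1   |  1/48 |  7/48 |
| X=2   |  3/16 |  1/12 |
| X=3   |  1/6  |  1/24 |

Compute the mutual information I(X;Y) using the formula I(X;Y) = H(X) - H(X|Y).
0.2288 bits

I(X;Y) = H(X) - H(X|Y)

Marginal of X (row sums):
  P(X=0) = 5/16 + 1/24 = 17/48
  P(X=1) = 1/48 + 7/48 = 1/6
  P(X=2) = 3/16 + 1/12 = 13/48
  P(X=3) = 1/6 + 1/24 = 5/24
H(X) = -[(17/48)·log₂(17/48) + (1/6)·log₂(1/6) + (13/48)·log₂(13/48) + (5/24)·log₂(5/24)]
  = 0.530364 + 0.430827 + 0.510392 + 0.471466 = 1.94305 bits

Marginal of Y (column sums):
  P(Y=0) = 5/16 + 1/48 + 3/16 + 1/6 = 11/16
  P(Y=1) = 1/24 + 7/48 + 1/12 + 1/24 = 5/16
H(X|Y) = Σ_y P(y)·H(X|Y=y):
  Y=0: P(Y=0) = 11/16, P(X|Y=0) = (5/11, 1/33, 3/11, 8/33) → H(X|Y=0) = 1.676737
  Y=1: P(Y=1) = 5/16, P(X|Y=1) = (2/15, 7/15, 4/15, 2/15) → H(X|Y=1) = 1.796792
H(X|Y) = (11/16)·1.676737 + (5/16)·1.796792 = 1.71425 bits

I(X;Y) = H(X) - H(X|Y) = 1.94305 - 1.71425 = 0.2288 bits

Cross-check via I(X;Y) = H(X) + H(Y) - H(X,Y): computing H(Y) from the column sums and H(X,Y) from the 8 cells in the same way gives H(Y) = 0.89604 bits and H(X,Y) = 2.61029 bits, so
I(X;Y) = 1.94305 + 0.89604 - 2.61029 = 0.2288 bits ✓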